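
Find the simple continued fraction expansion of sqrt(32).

[5; (1, 1, 1, 10)]

Write x_i = (sqrt(32) + m_i)/d_i with (m_0, d_0) = (0, 1). a_0 = floor(sqrt(32)) = 5, since 5^2 = 25 <= 32 < 36 = 6^2.
Iterate m_{i+1} = d_i*a_i - m_i, d_{i+1} = (32 - m_{i+1}^2)/d_i, a_{i+1} = floor((a_0 + m_{i+1})/d_{i+1}):
  m_1 = 1*5 - 0 = 5, d_1 = (32 - 5^2)/1 = 7/1 = 7, a_1 = floor((5 + 5)/7) = 1.
  m_2 = 7*1 - 5 = 2, d_2 = (32 - 2^2)/7 = 28/7 = 4, a_2 = floor((5 + 2)/4) = 1.
  m_3 = 4*1 - 2 = 2, d_3 = (32 - 2^2)/4 = 28/4 = 7, a_3 = floor((5 + 2)/7) = 1.
  m_4 = 7*1 - 2 = 5, d_4 = (32 - 5^2)/7 = 7/7 = 1, a_4 = floor((5 + 5)/1) = 10.
  m_5 = 1*10 - 5 = 5, d_5 = (32 - 5^2)/1 = 7/1 = 7: (m_5, d_5) = (m_1, d_1) = (5, 7), so from here the quotients repeat a_1, ..., a_4; the period length is 4.
Hence the expansion of sqrt(32) is a_0 = 5 followed by the repeating block 1, 1, 1, 10 (period 4).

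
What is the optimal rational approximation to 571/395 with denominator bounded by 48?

Expand x = 571/395 as a continued fraction with the Euclidean algorithm:
  571 = 1*395 + 176, so a_0 = 1.
  395 = 2*176 + 43, so a_1 = 2.
  176 = 4*43 + 4, so a_2 = 4.
  43 = 10*4 + 3, so a_3 = 10.
  4 = 1*3 + 1, so a_4 = 1.
  3 = 3*1 + 0, so a_5 = 3.
so x = [1; 2, 4, 10, 1, 3].
Convergents (p_i = a_i*p_{i-1} + p_{i-2}, q_i = a_i*q_{i-1} + q_{i-2} with p_{-2}=0, p_{-1}=1, q_{-2}=1, q_{-1}=0), until the denominator exceeds 48:
  i=0: a_0=1, p_0 = 1*1 + 0 = 1, q_0 = 1*0 + 1 = 1.
  i=1: a_1=2, p_1 = 2*1 + 1 = 3, q_1 = 2*1 + 0 = 2.
  i=2: a_2=4, p_2 = 4*3 + 1 = 13, q_2 = 4*2 + 1 = 9.
  i=3: a_3=10, p_3 = 10*13 + 3 = 133, q_3 = 10*9 + 2 = 92.
q_3 = 92 > 48, so the last convergent with denominator <= 48 is p_2/q_2 = 13/9.
The closest fraction with denominator <= 48 is either p_2/q_2 or the intermediate fraction (k*p_2 + p_1)/(k*q_2 + q_1) with the largest k >= 1 whose denominator stays <= 48; these approach x as k grows, and every other convergent or intermediate fraction in range is farther away.
Largest k: floor((48 - q_1)/q_2) = floor((48 - 2)/9) = 5.
That gives (5*13 + 3)/(5*9 + 2) = 68/47.
Compare the errors: |x - 13/9| = |571*9 - 13*395|/(395*9) = 4/3555, and |x - 68/47| = |571*47 - 68*395|/(395*47) = 23/18565.
Cross-multiplying, 4*18565 = 74260 < 81765 = 23*3555, so 4/3555 is smaller: the convergent 13/9 is closer to x than 68/47.

13/9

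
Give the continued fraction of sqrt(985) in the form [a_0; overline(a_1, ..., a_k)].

[31; overline(2, 1, 1, 2, 62)]

Write x_i = (sqrt(985) + m_i)/d_i with (m_0, d_0) = (0, 1). a_0 = floor(sqrt(985)) = 31, since 31^2 = 961 <= 985 < 1024 = 32^2.
Iterate m_{i+1} = d_i*a_i - m_i, d_{i+1} = (985 - m_{i+1}^2)/d_i, a_{i+1} = floor((a_0 + m_{i+1})/d_{i+1}):
  m_1 = 1*31 - 0 = 31, d_1 = (985 - 31^2)/1 = 24/1 = 24, a_1 = floor((31 + 31)/24) = 2.
  m_2 = 24*2 - 31 = 17, d_2 = (985 - 17^2)/24 = 696/24 = 29, a_2 = floor((31 + 17)/29) = 1.
  m_3 = 29*1 - 17 = 12, d_3 = (985 - 12^2)/29 = 841/29 = 29, a_3 = floor((31 + 12)/29) = 1.
  m_4 = 29*1 - 12 = 17, d_4 = (985 - 17^2)/29 = 696/29 = 24, a_4 = floor((31 + 17)/24) = 2.
  m_5 = 24*2 - 17 = 31, d_5 = (985 - 31^2)/24 = 24/24 = 1, a_5 = floor((31 + 31)/1) = 62.
  m_6 = 1*62 - 31 = 31, d_6 = (985 - 31^2)/1 = 24/1 = 24: (m_6, d_6) = (m_1, d_1) = (31, 24), so from here the quotients repeat a_1, ..., a_5; the period length is 5.
Hence the expansion of sqrt(985) is a_0 = 31 followed by the repeating block 2, 1, 1, 2, 62 (period 5).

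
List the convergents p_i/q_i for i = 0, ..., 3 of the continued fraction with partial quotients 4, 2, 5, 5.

4/1, 9/2, 49/11, 254/57

Using the convergent recurrence p_i = a_i*p_{i-1} + p_{i-2}, q_i = a_i*q_{i-1} + q_{i-2} with p_{-2}=0, p_{-1}=1, q_{-2}=1, q_{-1}=0:
  i=0: a_0=4, p_0 = 4*1 + 0 = 4, q_0 = 4*0 + 1 = 1.
  i=1: a_1=2, p_1 = 2*4 + 1 = 9, q_1 = 2*1 + 0 = 2.
  i=2: a_2=5, p_2 = 5*9 + 4 = 49, q_2 = 5*2 + 1 = 11.
  i=3: a_3=5, p_3 = 5*49 + 9 = 254, q_3 = 5*11 + 2 = 57.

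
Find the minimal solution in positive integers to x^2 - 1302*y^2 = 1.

(x, y) = (433, 12)

First expand sqrt(1302) as a continued fraction. With x_i = (sqrt(1302) + m_i)/d_i and (m_0, d_0) = (0, 1): a_0 = floor(sqrt(1302)) = 36, since 36^2 = 1296 <= 1302 < 1369 = 37^2.
Iterate m_{i+1} = d_i*a_i - m_i, d_{i+1} = (1302 - m_{i+1}^2)/d_i, a_{i+1} = floor((a_0 + m_{i+1})/d_{i+1}):
  m_1 = 1*36 - 0 = 36, d_1 = (1302 - 36^2)/1 = 6/1 = 6, a_1 = floor((36 + 36)/6) = 12.
  m_2 = 6*12 - 36 = 36, d_2 = (1302 - 36^2)/6 = 6/6 = 1, a_2 = floor((36 + 36)/1) = 72.
  m_3 = 1*72 - 36 = 36, d_3 = (1302 - 36^2)/1 = 6/1 = 6: (m_3, d_3) = (m_1, d_1) = (36, 6), so from here the quotients repeat a_1, a_2; the period length is 2.
So sqrt(1302) = [36; (12, 72)] with period length k = 2.
k is even, so the fundamental solution of x^2 - 1302y^2 = 1 is (p_{k-1}, q_{k-1}) = (p_1, q_1); compute convergents through index 1.
Convergents (p_i = a_i*p_{i-1} + p_{i-2}, q_i = a_i*q_{i-1} + q_{i-2} with p_{-2}=0, p_{-1}=1, q_{-2}=1, q_{-1}=0):
  i=0: a_0=36, p_0 = 36*1 + 0 = 36, q_0 = 36*0 + 1 = 1.
  i=1: a_1=12, p_1 = 12*36 + 1 = 433, q_1 = 12*1 + 0 = 12.
Check: 433^2 - 1302*12^2 = 187489 - 187488 = 1, so (x, y) = (433, 12) solves the equation, and by the theorem it is the least positive solution.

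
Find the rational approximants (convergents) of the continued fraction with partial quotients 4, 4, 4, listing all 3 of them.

4/1, 17/4, 72/17

Using the convergent recurrence p_i = a_i*p_{i-1} + p_{i-2}, q_i = a_i*q_{i-1} + q_{i-2} with p_{-2}=0, p_{-1}=1, q_{-2}=1, q_{-1}=0:
  i=0: a_0=4, p_0 = 4*1 + 0 = 4, q_0 = 4*0 + 1 = 1.
  i=1: a_1=4, p_1 = 4*4 + 1 = 17, q_1 = 4*1 + 0 = 4.
  i=2: a_2=4, p_2 = 4*17 + 4 = 72, q_2 = 4*4 + 1 = 17.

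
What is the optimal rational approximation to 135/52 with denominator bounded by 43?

Expand x = 135/52 as a continued fraction with the Euclidean algorithm:
  135 = 2*52 + 31, so a_0 = 2.
  52 = 1*31 + 21, so a_1 = 1.
  31 = 1*21 + 10, so a_2 = 1.
  21 = 2*10 + 1, so a_3 = 2.
  10 = 10*1 + 0, so a_4 = 10.
so x = [2; 1, 1, 2, 10].
Convergents (p_i = a_i*p_{i-1} + p_{i-2}, q_i = a_i*q_{i-1} + q_{i-2} with p_{-2}=0, p_{-1}=1, q_{-2}=1, q_{-1}=0), until the denominator exceeds 43:
  i=0: a_0=2, p_0 = 2*1 + 0 = 2, q_0 = 2*0 + 1 = 1.
  i=1: a_1=1, p_1 = 1*2 + 1 = 3, q_1 = 1*1 + 0 = 1.
  i=2: a_2=1, p_2 = 1*3 + 2 = 5, q_2 = 1*1 + 1 = 2.
  i=3: a_3=2, p_3 = 2*5 + 3 = 13, q_3 = 2*2 + 1 = 5.
  i=4: a_4=10, p_4 = 10*13 + 5 = 135, q_4 = 10*5 + 2 = 52.
q_4 = 52 > 43, so the last convergent with denominator <= 43 is p_3/q_3 = 13/5.
The closest fraction with denominator <= 43 is either p_3/q_3 or the intermediate fraction (k*p_3 + p_2)/(k*q_3 + q_2) with the largest k >= 1 whose denominator stays <= 43; these approach x as k grows, and every other convergent or intermediate fraction in range is farther away.
Largest k: floor((43 - q_2)/q_3) = floor((43 - 2)/5) = 8.
That gives (8*13 + 5)/(8*5 + 2) = 109/42.
Compare the errors: |x - 13/5| = |135*5 - 13*52|/(52*5) = 1/260, and |x - 109/42| = |135*42 - 109*52|/(52*42) = 2/2184.
Cross-multiplying, 2*260 = 520 < 2184 = 1*2184, so 2/2184 is smaller: the intermediate fraction 109/42 is closer to x than 13/5.

109/42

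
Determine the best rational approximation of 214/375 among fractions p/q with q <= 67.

Expand x = 214/375 as a continued fraction with the Euclidean algorithm:
  214 = 0*375 + 214, so a_0 = 0.
  375 = 1*214 + 161, so a_1 = 1.
  214 = 1*161 + 53, so a_2 = 1.
  161 = 3*53 + 2, so a_3 = 3.
  53 = 26*2 + 1, so a_4 = 26.
  2 = 2*1 + 0, so a_5 = 2.
so x = [0; 1, 1, 3, 26, 2].
Convergents (p_i = a_i*p_{i-1} + p_{i-2}, q_i = a_i*q_{i-1} + q_{i-2} with p_{-2}=0, p_{-1}=1, q_{-2}=1, q_{-1}=0), until the denominator exceeds 67:
  i=0: a_0=0, p_0 = 0*1 + 0 = 0, q_0 = 0*0 + 1 = 1.
  i=1: a_1=1, p_1 = 1*0 + 1 = 1, q_1 = 1*1 + 0 = 1.
  i=2: a_2=1, p_2 = 1*1 + 0 = 1, q_2 = 1*1 + 1 = 2.
  i=3: a_3=3, p_3 = 3*1 + 1 = 4, q_3 = 3*2 + 1 = 7.
  i=4: a_4=26, p_4 = 26*4 + 1 = 105, q_4 = 26*7 + 2 = 184.
q_4 = 184 > 67, so the last convergent with denominator <= 67 is p_3/q_3 = 4/7.
The closest fraction with denominator <= 67 is either p_3/q_3 or the intermediate fraction (k*p_3 + p_2)/(k*q_3 + q_2) with the largest k >= 1 whose denominator stays <= 67; these approach x as k grows, and every other convergent or intermediate fraction in range is farther away.
Largest k: floor((67 - q_2)/q_3) = floor((67 - 2)/7) = 9.
That gives (9*4 + 1)/(9*7 + 2) = 37/65.
Compare the errors: |x - 4/7| = |214*7 - 4*375|/(375*7) = 2/2625, and |x - 37/65| = |214*65 - 37*375|/(375*65) = 35/24375.
Cross-multiplying, 2*24375 = 48750 < 91875 = 35*2625, so 2/2625 is smaller: the convergent 4/7 is closer to x than 37/65.

4/7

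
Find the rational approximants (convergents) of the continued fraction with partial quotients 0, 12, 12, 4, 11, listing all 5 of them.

Using the convergent recurrence p_i = a_i*p_{i-1} + p_{i-2}, q_i = a_i*q_{i-1} + q_{i-2} with p_{-2}=0, p_{-1}=1, q_{-2}=1, q_{-1}=0:
  i=0: a_0=0, p_0 = 0*1 + 0 = 0, q_0 = 0*0 + 1 = 1.
  i=1: a_1=12, p_1 = 12*0 + 1 = 1, q_1 = 12*1 + 0 = 12.
  i=2: a_2=12, p_2 = 12*1 + 0 = 12, q_2 = 12*12 + 1 = 145.
  i=3: a_3=4, p_3 = 4*12 + 1 = 49, q_3 = 4*145 + 12 = 592.
  i=4: a_4=11, p_4 = 11*49 + 12 = 551, q_4 = 11*592 + 145 = 6657.

0/1, 1/12, 12/145, 49/592, 551/6657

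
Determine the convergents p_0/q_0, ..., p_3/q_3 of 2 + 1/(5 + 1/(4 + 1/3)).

Using the convergent recurrence p_i = a_i*p_{i-1} + p_{i-2}, q_i = a_i*q_{i-1} + q_{i-2} with p_{-2}=0, p_{-1}=1, q_{-2}=1, q_{-1}=0:
  i=0: a_0=2, p_0 = 2*1 + 0 = 2, q_0 = 2*0 + 1 = 1.
  i=1: a_1=5, p_1 = 5*2 + 1 = 11, q_1 = 5*1 + 0 = 5.
  i=2: a_2=4, p_2 = 4*11 + 2 = 46, q_2 = 4*5 + 1 = 21.
  i=3: a_3=3, p_3 = 3*46 + 11 = 149, q_3 = 3*21 + 5 = 68.

2/1, 11/5, 46/21, 149/68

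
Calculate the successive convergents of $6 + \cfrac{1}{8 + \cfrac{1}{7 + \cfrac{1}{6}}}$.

Using the convergent recurrence p_i = a_i*p_{i-1} + p_{i-2}, q_i = a_i*q_{i-1} + q_{i-2} with p_{-2}=0, p_{-1}=1, q_{-2}=1, q_{-1}=0:
  i=0: a_0=6, p_0 = 6*1 + 0 = 6, q_0 = 6*0 + 1 = 1.
  i=1: a_1=8, p_1 = 8*6 + 1 = 49, q_1 = 8*1 + 0 = 8.
  i=2: a_2=7, p_2 = 7*49 + 6 = 349, q_2 = 7*8 + 1 = 57.
  i=3: a_3=6, p_3 = 6*349 + 49 = 2143, q_3 = 6*57 + 8 = 350.

6/1, 49/8, 349/57, 2143/350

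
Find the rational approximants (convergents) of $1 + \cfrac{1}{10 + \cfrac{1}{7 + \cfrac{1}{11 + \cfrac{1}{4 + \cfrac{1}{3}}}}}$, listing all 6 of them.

Using the convergent recurrence p_i = a_i*p_{i-1} + p_{i-2}, q_i = a_i*q_{i-1} + q_{i-2} with p_{-2}=0, p_{-1}=1, q_{-2}=1, q_{-1}=0:
  i=0: a_0=1, p_0 = 1*1 + 0 = 1, q_0 = 1*0 + 1 = 1.
  i=1: a_1=10, p_1 = 10*1 + 1 = 11, q_1 = 10*1 + 0 = 10.
  i=2: a_2=7, p_2 = 7*11 + 1 = 78, q_2 = 7*10 + 1 = 71.
  i=3: a_3=11, p_3 = 11*78 + 11 = 869, q_3 = 11*71 + 10 = 791.
  i=4: a_4=4, p_4 = 4*869 + 78 = 3554, q_4 = 4*791 + 71 = 3235.
  i=5: a_5=3, p_5 = 3*3554 + 869 = 11531, q_5 = 3*3235 + 791 = 10496.

1/1, 11/10, 78/71, 869/791, 3554/3235, 11531/10496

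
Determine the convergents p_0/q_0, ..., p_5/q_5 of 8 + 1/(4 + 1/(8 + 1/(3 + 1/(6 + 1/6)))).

8/1, 33/4, 272/33, 849/103, 5366/651, 33045/4009

Using the convergent recurrence p_i = a_i*p_{i-1} + p_{i-2}, q_i = a_i*q_{i-1} + q_{i-2} with p_{-2}=0, p_{-1}=1, q_{-2}=1, q_{-1}=0:
  i=0: a_0=8, p_0 = 8*1 + 0 = 8, q_0 = 8*0 + 1 = 1.
  i=1: a_1=4, p_1 = 4*8 + 1 = 33, q_1 = 4*1 + 0 = 4.
  i=2: a_2=8, p_2 = 8*33 + 8 = 272, q_2 = 8*4 + 1 = 33.
  i=3: a_3=3, p_3 = 3*272 + 33 = 849, q_3 = 3*33 + 4 = 103.
  i=4: a_4=6, p_4 = 6*849 + 272 = 5366, q_4 = 6*103 + 33 = 651.
  i=5: a_5=6, p_5 = 6*5366 + 849 = 33045, q_5 = 6*651 + 103 = 4009.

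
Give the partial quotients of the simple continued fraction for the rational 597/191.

[3; 7, 1, 23]

Run the Euclidean algorithm on 597 and 191; the successive quotients are the partial quotients a_0, a_1, ... (each step inverts the fractional part left over by the previous one):
  597 = 3*191 + 24, so a_0 = 3.
  191 = 7*24 + 23, so a_1 = 7.
  24 = 1*23 + 1, so a_2 = 1.
  23 = 23*1 + 0, so a_3 = 23.
The remainder reaches 0 after 4 divisions, so the expansion has 4 partial quotients, read off in order.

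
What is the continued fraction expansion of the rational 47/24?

Run the Euclidean algorithm on 47 and 24; the successive quotients are the partial quotients a_0, a_1, ... (each step inverts the fractional part left over by the previous one):
  47 = 1*24 + 23, so a_0 = 1.
  24 = 1*23 + 1, so a_1 = 1.
  23 = 23*1 + 0, so a_2 = 23.
The remainder reaches 0 after 3 divisions, so the expansion has 3 partial quotients, read off in order.

[1; 1, 23]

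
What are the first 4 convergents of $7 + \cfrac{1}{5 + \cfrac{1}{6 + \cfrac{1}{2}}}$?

Using the convergent recurrence p_i = a_i*p_{i-1} + p_{i-2}, q_i = a_i*q_{i-1} + q_{i-2} with p_{-2}=0, p_{-1}=1, q_{-2}=1, q_{-1}=0:
  i=0: a_0=7, p_0 = 7*1 + 0 = 7, q_0 = 7*0 + 1 = 1.
  i=1: a_1=5, p_1 = 5*7 + 1 = 36, q_1 = 5*1 + 0 = 5.
  i=2: a_2=6, p_2 = 6*36 + 7 = 223, q_2 = 6*5 + 1 = 31.
  i=3: a_3=2, p_3 = 2*223 + 36 = 482, q_3 = 2*31 + 5 = 67.

7/1, 36/5, 223/31, 482/67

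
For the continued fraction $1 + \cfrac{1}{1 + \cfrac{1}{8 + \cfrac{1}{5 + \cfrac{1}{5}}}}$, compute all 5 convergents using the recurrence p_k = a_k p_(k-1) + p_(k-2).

1/1, 2/1, 17/9, 87/46, 452/239

Using the convergent recurrence p_i = a_i*p_{i-1} + p_{i-2}, q_i = a_i*q_{i-1} + q_{i-2} with p_{-2}=0, p_{-1}=1, q_{-2}=1, q_{-1}=0:
  i=0: a_0=1, p_0 = 1*1 + 0 = 1, q_0 = 1*0 + 1 = 1.
  i=1: a_1=1, p_1 = 1*1 + 1 = 2, q_1 = 1*1 + 0 = 1.
  i=2: a_2=8, p_2 = 8*2 + 1 = 17, q_2 = 8*1 + 1 = 9.
  i=3: a_3=5, p_3 = 5*17 + 2 = 87, q_3 = 5*9 + 1 = 46.
  i=4: a_4=5, p_4 = 5*87 + 17 = 452, q_4 = 5*46 + 9 = 239.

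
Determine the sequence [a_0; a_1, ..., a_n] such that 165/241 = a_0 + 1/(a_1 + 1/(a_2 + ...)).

[0; 1, 2, 5, 1, 5, 2]

Run the Euclidean algorithm on 165 and 241; the successive quotients are the partial quotients a_0, a_1, ... (each step inverts the fractional part left over by the previous one):
  165 = 0*241 + 165, so a_0 = 0.
  241 = 1*165 + 76, so a_1 = 1.
  165 = 2*76 + 13, so a_2 = 2.
  76 = 5*13 + 11, so a_3 = 5.
  13 = 1*11 + 2, so a_4 = 1.
  11 = 5*2 + 1, so a_5 = 5.
  2 = 2*1 + 0, so a_6 = 2.
The remainder reaches 0 after 7 divisions, so the expansion has 7 partial quotients, read off in order.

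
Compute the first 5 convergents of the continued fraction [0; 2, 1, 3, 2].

Using the convergent recurrence p_i = a_i*p_{i-1} + p_{i-2}, q_i = a_i*q_{i-1} + q_{i-2} with p_{-2}=0, p_{-1}=1, q_{-2}=1, q_{-1}=0:
  i=0: a_0=0, p_0 = 0*1 + 0 = 0, q_0 = 0*0 + 1 = 1.
  i=1: a_1=2, p_1 = 2*0 + 1 = 1, q_1 = 2*1 + 0 = 2.
  i=2: a_2=1, p_2 = 1*1 + 0 = 1, q_2 = 1*2 + 1 = 3.
  i=3: a_3=3, p_3 = 3*1 + 1 = 4, q_3 = 3*3 + 2 = 11.
  i=4: a_4=2, p_4 = 2*4 + 1 = 9, q_4 = 2*11 + 3 = 25.

0/1, 1/2, 1/3, 4/11, 9/25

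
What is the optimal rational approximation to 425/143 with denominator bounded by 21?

62/21

Expand x = 425/143 as a continued fraction with the Euclidean algorithm:
  425 = 2*143 + 139, so a_0 = 2.
  143 = 1*139 + 4, so a_1 = 1.
  139 = 34*4 + 3, so a_2 = 34.
  4 = 1*3 + 1, so a_3 = 1.
  3 = 3*1 + 0, so a_4 = 3.
so x = [2; 1, 34, 1, 3].
Convergents (p_i = a_i*p_{i-1} + p_{i-2}, q_i = a_i*q_{i-1} + q_{i-2} with p_{-2}=0, p_{-1}=1, q_{-2}=1, q_{-1}=0), until the denominator exceeds 21:
  i=0: a_0=2, p_0 = 2*1 + 0 = 2, q_0 = 2*0 + 1 = 1.
  i=1: a_1=1, p_1 = 1*2 + 1 = 3, q_1 = 1*1 + 0 = 1.
  i=2: a_2=34, p_2 = 34*3 + 2 = 104, q_2 = 34*1 + 1 = 35.
q_2 = 35 > 21, so the last convergent with denominator <= 21 is p_1/q_1 = 3/1.
The closest fraction with denominator <= 21 is either p_1/q_1 or the intermediate fraction (k*p_1 + p_0)/(k*q_1 + q_0) with the largest k >= 1 whose denominator stays <= 21; these approach x as k grows, and every other convergent or intermediate fraction in range is farther away.
Largest k: floor((21 - q_0)/q_1) = floor((21 - 1)/1) = 20.
That gives (20*3 + 2)/(20*1 + 1) = 62/21.
Compare the errors: |x - 3/1| = |425*1 - 3*143|/(143*1) = 4/143, and |x - 62/21| = |425*21 - 62*143|/(143*21) = 59/3003.
Cross-multiplying, 59*143 = 8437 < 12012 = 4*3003, so 59/3003 is smaller: the intermediate fraction 62/21 is closer to x than 3/1.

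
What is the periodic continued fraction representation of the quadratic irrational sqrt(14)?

[3; (1, 2, 1, 6)]

Write x_i = (sqrt(14) + m_i)/d_i with (m_0, d_0) = (0, 1). a_0 = floor(sqrt(14)) = 3, since 3^2 = 9 <= 14 < 16 = 4^2.
Iterate m_{i+1} = d_i*a_i - m_i, d_{i+1} = (14 - m_{i+1}^2)/d_i, a_{i+1} = floor((a_0 + m_{i+1})/d_{i+1}):
  m_1 = 1*3 - 0 = 3, d_1 = (14 - 3^2)/1 = 5/1 = 5, a_1 = floor((3 + 3)/5) = 1.
  m_2 = 5*1 - 3 = 2, d_2 = (14 - 2^2)/5 = 10/5 = 2, a_2 = floor((3 + 2)/2) = 2.
  m_3 = 2*2 - 2 = 2, d_3 = (14 - 2^2)/2 = 10/2 = 5, a_3 = floor((3 + 2)/5) = 1.
  m_4 = 5*1 - 2 = 3, d_4 = (14 - 3^2)/5 = 5/5 = 1, a_4 = floor((3 + 3)/1) = 6.
  m_5 = 1*6 - 3 = 3, d_5 = (14 - 3^2)/1 = 5/1 = 5: (m_5, d_5) = (m_1, d_1) = (3, 5), so from here the quotients repeat a_1, ..., a_4; the period length is 4.
Hence the expansion of sqrt(14) is a_0 = 3 followed by the repeating block 1, 2, 1, 6 (period 4).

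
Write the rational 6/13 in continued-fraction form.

Run the Euclidean algorithm on 6 and 13; the successive quotients are the partial quotients a_0, a_1, ... (each step inverts the fractional part left over by the previous one):
  6 = 0*13 + 6, so a_0 = 0.
  13 = 2*6 + 1, so a_1 = 2.
  6 = 6*1 + 0, so a_2 = 6.
The remainder reaches 0 after 3 divisions, so the expansion has 3 partial quotients, read off in order.

[0; 2, 6]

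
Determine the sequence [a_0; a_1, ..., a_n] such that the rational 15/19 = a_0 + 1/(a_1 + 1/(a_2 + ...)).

Run the Euclidean algorithm on 15 and 19; the successive quotients are the partial quotients a_0, a_1, ... (each step inverts the fractional part left over by the previous one):
  15 = 0*19 + 15, so a_0 = 0.
  19 = 1*15 + 4, so a_1 = 1.
  15 = 3*4 + 3, so a_2 = 3.
  4 = 1*3 + 1, so a_3 = 1.
  3 = 3*1 + 0, so a_4 = 3.
The remainder reaches 0 after 5 divisions, so the expansion has 5 partial quotients, read off in order.

[0; 1, 3, 1, 3]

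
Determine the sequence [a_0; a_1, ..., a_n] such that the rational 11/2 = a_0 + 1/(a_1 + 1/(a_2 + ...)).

Run the Euclidean algorithm on 11 and 2; the successive quotients are the partial quotients a_0, a_1, ... (each step inverts the fractional part left over by the previous one):
  11 = 5*2 + 1, so a_0 = 5.
  2 = 2*1 + 0, so a_1 = 2.
The remainder reaches 0 after 2 divisions, so the expansion has 2 partial quotients, read off in order.

[5; 2]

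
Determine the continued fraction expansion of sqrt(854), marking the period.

[29; (4, 2, 11, 4, 11, 2, 4, 58)]

Write x_i = (sqrt(854) + m_i)/d_i with (m_0, d_0) = (0, 1). a_0 = floor(sqrt(854)) = 29, since 29^2 = 841 <= 854 < 900 = 30^2.
Iterate m_{i+1} = d_i*a_i - m_i, d_{i+1} = (854 - m_{i+1}^2)/d_i, a_{i+1} = floor((a_0 + m_{i+1})/d_{i+1}):
  m_1 = 1*29 - 0 = 29, d_1 = (854 - 29^2)/1 = 13/1 = 13, a_1 = floor((29 + 29)/13) = 4.
  m_2 = 13*4 - 29 = 23, d_2 = (854 - 23^2)/13 = 325/13 = 25, a_2 = floor((29 + 23)/25) = 2.
  m_3 = 25*2 - 23 = 27, d_3 = (854 - 27^2)/25 = 125/25 = 5, a_3 = floor((29 + 27)/5) = 11.
  m_4 = 5*11 - 27 = 28, d_4 = (854 - 28^2)/5 = 70/5 = 14, a_4 = floor((29 + 28)/14) = 4.
  m_5 = 14*4 - 28 = 28, d_5 = (854 - 28^2)/14 = 70/14 = 5, a_5 = floor((29 + 28)/5) = 11.
  m_6 = 5*11 - 28 = 27, d_6 = (854 - 27^2)/5 = 125/5 = 25, a_6 = floor((29 + 27)/25) = 2.
  m_7 = 25*2 - 27 = 23, d_7 = (854 - 23^2)/25 = 325/25 = 13, a_7 = floor((29 + 23)/13) = 4.
  m_8 = 13*4 - 23 = 29, d_8 = (854 - 29^2)/13 = 13/13 = 1, a_8 = floor((29 + 29)/1) = 58.
  m_9 = 1*58 - 29 = 29, d_9 = (854 - 29^2)/1 = 13/1 = 13: (m_9, d_9) = (m_1, d_1) = (29, 13), so from here the quotients repeat a_1, ..., a_8; the period length is 8.
Hence the expansion of sqrt(854) is a_0 = 29 followed by the repeating block 4, 2, 11, 4, 11, 2, 4, 58 (period 8).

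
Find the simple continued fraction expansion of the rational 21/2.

Run the Euclidean algorithm on 21 and 2; the successive quotients are the partial quotients a_0, a_1, ... (each step inverts the fractional part left over by the previous one):
  21 = 10*2 + 1, so a_0 = 10.
  2 = 2*1 + 0, so a_1 = 2.
The remainder reaches 0 after 2 divisions, so the expansion has 2 partial quotients, read off in order.

[10; 2]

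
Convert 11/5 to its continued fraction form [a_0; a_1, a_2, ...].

[2; 5]

Run the Euclidean algorithm on 11 and 5; the successive quotients are the partial quotients a_0, a_1, ... (each step inverts the fractional part left over by the previous one):
  11 = 2*5 + 1, so a_0 = 2.
  5 = 5*1 + 0, so a_1 = 5.
The remainder reaches 0 after 2 divisions, so the expansion has 2 partial quotients, read off in order.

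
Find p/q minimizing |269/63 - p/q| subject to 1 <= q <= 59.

158/37

Expand x = 269/63 as a continued fraction with the Euclidean algorithm:
  269 = 4*63 + 17, so a_0 = 4.
  63 = 3*17 + 12, so a_1 = 3.
  17 = 1*12 + 5, so a_2 = 1.
  12 = 2*5 + 2, so a_3 = 2.
  5 = 2*2 + 1, so a_4 = 2.
  2 = 2*1 + 0, so a_5 = 2.
so x = [4; 3, 1, 2, 2, 2].
Convergents (p_i = a_i*p_{i-1} + p_{i-2}, q_i = a_i*q_{i-1} + q_{i-2} with p_{-2}=0, p_{-1}=1, q_{-2}=1, q_{-1}=0), until the denominator exceeds 59:
  i=0: a_0=4, p_0 = 4*1 + 0 = 4, q_0 = 4*0 + 1 = 1.
  i=1: a_1=3, p_1 = 3*4 + 1 = 13, q_1 = 3*1 + 0 = 3.
  i=2: a_2=1, p_2 = 1*13 + 4 = 17, q_2 = 1*3 + 1 = 4.
  i=3: a_3=2, p_3 = 2*17 + 13 = 47, q_3 = 2*4 + 3 = 11.
  i=4: a_4=2, p_4 = 2*47 + 17 = 111, q_4 = 2*11 + 4 = 26.
  i=5: a_5=2, p_5 = 2*111 + 47 = 269, q_5 = 2*26 + 11 = 63.
q_5 = 63 > 59, so the last convergent with denominator <= 59 is p_4/q_4 = 111/26.
The closest fraction with denominator <= 59 is either p_4/q_4 or the intermediate fraction (k*p_4 + p_3)/(k*q_4 + q_3) with the largest k >= 1 whose denominator stays <= 59; these approach x as k grows, and every other convergent or intermediate fraction in range is farther away.
Largest k: floor((59 - q_3)/q_4) = floor((59 - 11)/26) = 1.
That gives (1*111 + 47)/(1*26 + 11) = 158/37.
Compare the errors: |x - 111/26| = |269*26 - 111*63|/(63*26) = 1/1638, and |x - 158/37| = |269*37 - 158*63|/(63*37) = 1/2331.
Cross-multiplying, 1*1638 = 1638 < 2331 = 1*2331, so 1/2331 is smaller: the intermediate fraction 158/37 is closer to x than 111/26.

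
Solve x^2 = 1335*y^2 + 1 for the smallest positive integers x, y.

(x, y) = (45124, 1235)

First expand sqrt(1335) as a continued fraction. With x_i = (sqrt(1335) + m_i)/d_i and (m_0, d_0) = (0, 1): a_0 = floor(sqrt(1335)) = 36, since 36^2 = 1296 <= 1335 < 1369 = 37^2.
Iterate m_{i+1} = d_i*a_i - m_i, d_{i+1} = (1335 - m_{i+1}^2)/d_i, a_{i+1} = floor((a_0 + m_{i+1})/d_{i+1}):
  m_1 = 1*36 - 0 = 36, d_1 = (1335 - 36^2)/1 = 39/1 = 39, a_1 = floor((36 + 36)/39) = 1.
  m_2 = 39*1 - 36 = 3, d_2 = (1335 - 3^2)/39 = 1326/39 = 34, a_2 = floor((36 + 3)/34) = 1.
  m_3 = 34*1 - 3 = 31, d_3 = (1335 - 31^2)/34 = 374/34 = 11, a_3 = floor((36 + 31)/11) = 6.
  m_4 = 11*6 - 31 = 35, d_4 = (1335 - 35^2)/11 = 110/11 = 10, a_4 = floor((36 + 35)/10) = 7.
  m_5 = 10*7 - 35 = 35, d_5 = (1335 - 35^2)/10 = 110/10 = 11, a_5 = floor((36 + 35)/11) = 6.
  m_6 = 11*6 - 35 = 31, d_6 = (1335 - 31^2)/11 = 374/11 = 34, a_6 = floor((36 + 31)/34) = 1.
  m_7 = 34*1 - 31 = 3, d_7 = (1335 - 3^2)/34 = 1326/34 = 39, a_7 = floor((36 + 3)/39) = 1.
  m_8 = 39*1 - 3 = 36, d_8 = (1335 - 36^2)/39 = 39/39 = 1, a_8 = floor((36 + 36)/1) = 72.
  m_9 = 1*72 - 36 = 36, d_9 = (1335 - 36^2)/1 = 39/1 = 39: (m_9, d_9) = (m_1, d_1) = (36, 39), so from here the quotients repeat a_1, ..., a_8; the period length is 8.
So sqrt(1335) = [36; (1, 1, 6, 7, 6, 1, 1, 72)] with period length k = 8.
k is even, so the fundamental solution of x^2 - 1335y^2 = 1 is (p_{k-1}, q_{k-1}) = (p_7, q_7); compute convergents through index 7.
Convergents (p_i = a_i*p_{i-1} + p_{i-2}, q_i = a_i*q_{i-1} + q_{i-2} with p_{-2}=0, p_{-1}=1, q_{-2}=1, q_{-1}=0):
  i=0: a_0=36, p_0 = 36*1 + 0 = 36, q_0 = 36*0 + 1 = 1.
  i=1: a_1=1, p_1 = 1*36 + 1 = 37, q_1 = 1*1 + 0 = 1.
  i=2: a_2=1, p_2 = 1*37 + 36 = 73, q_2 = 1*1 + 1 = 2.
  i=3: a_3=6, p_3 = 6*73 + 37 = 475, q_3 = 6*2 + 1 = 13.
  i=4: a_4=7, p_4 = 7*475 + 73 = 3398, q_4 = 7*13 + 2 = 93.
  i=5: a_5=6, p_5 = 6*3398 + 475 = 20863, q_5 = 6*93 + 13 = 571.
  i=6: a_6=1, p_6 = 1*20863 + 3398 = 24261, q_6 = 1*571 + 93 = 664.
  i=7: a_7=1, p_7 = 1*24261 + 20863 = 45124, q_7 = 1*664 + 571 = 1235.
Check: 45124^2 - 1335*1235^2 = 2036175376 - 2036175375 = 1, so (x, y) = (45124, 1235) solves the equation, and by the theorem it is the least positive solution.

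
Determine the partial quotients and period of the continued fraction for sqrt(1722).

[41; (2, 82)]

Write x_i = (sqrt(1722) + m_i)/d_i with (m_0, d_0) = (0, 1). a_0 = floor(sqrt(1722)) = 41, since 41^2 = 1681 <= 1722 < 1764 = 42^2.
Iterate m_{i+1} = d_i*a_i - m_i, d_{i+1} = (1722 - m_{i+1}^2)/d_i, a_{i+1} = floor((a_0 + m_{i+1})/d_{i+1}):
  m_1 = 1*41 - 0 = 41, d_1 = (1722 - 41^2)/1 = 41/1 = 41, a_1 = floor((41 + 41)/41) = 2.
  m_2 = 41*2 - 41 = 41, d_2 = (1722 - 41^2)/41 = 41/41 = 1, a_2 = floor((41 + 41)/1) = 82.
  m_3 = 1*82 - 41 = 41, d_3 = (1722 - 41^2)/1 = 41/1 = 41: (m_3, d_3) = (m_1, d_1) = (41, 41), so from here the quotients repeat a_1, a_2; the period length is 2.
Hence the expansion of sqrt(1722) is a_0 = 41 followed by the repeating block 2, 82 (period 2).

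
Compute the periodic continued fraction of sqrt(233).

Write x_i = (sqrt(233) + m_i)/d_i with (m_0, d_0) = (0, 1). a_0 = floor(sqrt(233)) = 15, since 15^2 = 225 <= 233 < 256 = 16^2.
Iterate m_{i+1} = d_i*a_i - m_i, d_{i+1} = (233 - m_{i+1}^2)/d_i, a_{i+1} = floor((a_0 + m_{i+1})/d_{i+1}):
  m_1 = 1*15 - 0 = 15, d_1 = (233 - 15^2)/1 = 8/1 = 8, a_1 = floor((15 + 15)/8) = 3.
  m_2 = 8*3 - 15 = 9, d_2 = (233 - 9^2)/8 = 152/8 = 19, a_2 = floor((15 + 9)/19) = 1.
  m_3 = 19*1 - 9 = 10, d_3 = (233 - 10^2)/19 = 133/19 = 7, a_3 = floor((15 + 10)/7) = 3.
  m_4 = 7*3 - 10 = 11, d_4 = (233 - 11^2)/7 = 112/7 = 16, a_4 = floor((15 + 11)/16) = 1.
  m_5 = 16*1 - 11 = 5, d_5 = (233 - 5^2)/16 = 208/16 = 13, a_5 = floor((15 + 5)/13) = 1.
  m_6 = 13*1 - 5 = 8, d_6 = (233 - 8^2)/13 = 169/13 = 13, a_6 = floor((15 + 8)/13) = 1.
  m_7 = 13*1 - 8 = 5, d_7 = (233 - 5^2)/13 = 208/13 = 16, a_7 = floor((15 + 5)/16) = 1.
  m_8 = 16*1 - 5 = 11, d_8 = (233 - 11^2)/16 = 112/16 = 7, a_8 = floor((15 + 11)/7) = 3.
  m_9 = 7*3 - 11 = 10, d_9 = (233 - 10^2)/7 = 133/7 = 19, a_9 = floor((15 + 10)/19) = 1.
  m_10 = 19*1 - 10 = 9, d_10 = (233 - 9^2)/19 = 152/19 = 8, a_10 = floor((15 + 9)/8) = 3.
  m_11 = 8*3 - 9 = 15, d_11 = (233 - 15^2)/8 = 8/8 = 1, a_11 = floor((15 + 15)/1) = 30.
  m_12 = 1*30 - 15 = 15, d_12 = (233 - 15^2)/1 = 8/1 = 8: (m_12, d_12) = (m_1, d_1) = (15, 8), so from here the quotients repeat a_1, ..., a_11; the period length is 11.
Hence the expansion of sqrt(233) is a_0 = 15 followed by the repeating block 3, 1, 3, 1, 1, 1, 1, 3, 1, 3, 30 (period 11).

[15; (3, 1, 3, 1, 1, 1, 1, 3, 1, 3, 30)]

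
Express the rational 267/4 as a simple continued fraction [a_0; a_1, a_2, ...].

Run the Euclidean algorithm on 267 and 4; the successive quotients are the partial quotients a_0, a_1, ... (each step inverts the fractional part left over by the previous one):
  267 = 66*4 + 3, so a_0 = 66.
  4 = 1*3 + 1, so a_1 = 1.
  3 = 3*1 + 0, so a_2 = 3.
The remainder reaches 0 after 3 divisions, so the expansion has 3 partial quotients, read off in order.

[66; 1, 3]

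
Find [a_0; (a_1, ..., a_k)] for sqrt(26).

Write x_i = (sqrt(26) + m_i)/d_i with (m_0, d_0) = (0, 1). a_0 = floor(sqrt(26)) = 5, since 5^2 = 25 <= 26 < 36 = 6^2.
Iterate m_{i+1} = d_i*a_i - m_i, d_{i+1} = (26 - m_{i+1}^2)/d_i, a_{i+1} = floor((a_0 + m_{i+1})/d_{i+1}):
  m_1 = 1*5 - 0 = 5, d_1 = (26 - 5^2)/1 = 1/1 = 1, a_1 = floor((5 + 5)/1) = 10.
  m_2 = 1*10 - 5 = 5, d_2 = (26 - 5^2)/1 = 1/1 = 1: (m_2, d_2) = (m_1, d_1) = (5, 1), so from here the quotient a_1 repeats; the period length is 1.
Hence the expansion of sqrt(26) is a_0 = 5 followed by the repeating block 10 (period 1).

[5; (10)]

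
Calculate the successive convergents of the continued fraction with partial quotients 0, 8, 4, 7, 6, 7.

Using the convergent recurrence p_i = a_i*p_{i-1} + p_{i-2}, q_i = a_i*q_{i-1} + q_{i-2} with p_{-2}=0, p_{-1}=1, q_{-2}=1, q_{-1}=0:
  i=0: a_0=0, p_0 = 0*1 + 0 = 0, q_0 = 0*0 + 1 = 1.
  i=1: a_1=8, p_1 = 8*0 + 1 = 1, q_1 = 8*1 + 0 = 8.
  i=2: a_2=4, p_2 = 4*1 + 0 = 4, q_2 = 4*8 + 1 = 33.
  i=3: a_3=7, p_3 = 7*4 + 1 = 29, q_3 = 7*33 + 8 = 239.
  i=4: a_4=6, p_4 = 6*29 + 4 = 178, q_4 = 6*239 + 33 = 1467.
  i=5: a_5=7, p_5 = 7*178 + 29 = 1275, q_5 = 7*1467 + 239 = 10508.

0/1, 1/8, 4/33, 29/239, 178/1467, 1275/10508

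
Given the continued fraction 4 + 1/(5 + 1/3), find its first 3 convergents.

Using the convergent recurrence p_i = a_i*p_{i-1} + p_{i-2}, q_i = a_i*q_{i-1} + q_{i-2} with p_{-2}=0, p_{-1}=1, q_{-2}=1, q_{-1}=0:
  i=0: a_0=4, p_0 = 4*1 + 0 = 4, q_0 = 4*0 + 1 = 1.
  i=1: a_1=5, p_1 = 5*4 + 1 = 21, q_1 = 5*1 + 0 = 5.
  i=2: a_2=3, p_2 = 3*21 + 4 = 67, q_2 = 3*5 + 1 = 16.

4/1, 21/5, 67/16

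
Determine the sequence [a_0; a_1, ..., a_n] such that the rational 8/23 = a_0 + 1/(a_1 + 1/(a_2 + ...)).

Run the Euclidean algorithm on 8 and 23; the successive quotients are the partial quotients a_0, a_1, ... (each step inverts the fractional part left over by the previous one):
  8 = 0*23 + 8, so a_0 = 0.
  23 = 2*8 + 7, so a_1 = 2.
  8 = 1*7 + 1, so a_2 = 1.
  7 = 7*1 + 0, so a_3 = 7.
The remainder reaches 0 after 4 divisions, so the expansion has 4 partial quotients, read off in order.

[0; 2, 1, 7]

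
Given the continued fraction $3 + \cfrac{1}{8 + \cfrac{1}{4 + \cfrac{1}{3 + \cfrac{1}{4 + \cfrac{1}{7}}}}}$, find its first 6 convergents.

3/1, 25/8, 103/33, 334/107, 1439/461, 10407/3334

Using the convergent recurrence p_i = a_i*p_{i-1} + p_{i-2}, q_i = a_i*q_{i-1} + q_{i-2} with p_{-2}=0, p_{-1}=1, q_{-2}=1, q_{-1}=0:
  i=0: a_0=3, p_0 = 3*1 + 0 = 3, q_0 = 3*0 + 1 = 1.
  i=1: a_1=8, p_1 = 8*3 + 1 = 25, q_1 = 8*1 + 0 = 8.
  i=2: a_2=4, p_2 = 4*25 + 3 = 103, q_2 = 4*8 + 1 = 33.
  i=3: a_3=3, p_3 = 3*103 + 25 = 334, q_3 = 3*33 + 8 = 107.
  i=4: a_4=4, p_4 = 4*334 + 103 = 1439, q_4 = 4*107 + 33 = 461.
  i=5: a_5=7, p_5 = 7*1439 + 334 = 10407, q_5 = 7*461 + 107 = 3334.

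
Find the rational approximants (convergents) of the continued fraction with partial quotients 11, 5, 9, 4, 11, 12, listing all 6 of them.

Using the convergent recurrence p_i = a_i*p_{i-1} + p_{i-2}, q_i = a_i*q_{i-1} + q_{i-2} with p_{-2}=0, p_{-1}=1, q_{-2}=1, q_{-1}=0:
  i=0: a_0=11, p_0 = 11*1 + 0 = 11, q_0 = 11*0 + 1 = 1.
  i=1: a_1=5, p_1 = 5*11 + 1 = 56, q_1 = 5*1 + 0 = 5.
  i=2: a_2=9, p_2 = 9*56 + 11 = 515, q_2 = 9*5 + 1 = 46.
  i=3: a_3=4, p_3 = 4*515 + 56 = 2116, q_3 = 4*46 + 5 = 189.
  i=4: a_4=11, p_4 = 11*2116 + 515 = 23791, q_4 = 11*189 + 46 = 2125.
  i=5: a_5=12, p_5 = 12*23791 + 2116 = 287608, q_5 = 12*2125 + 189 = 25689.

11/1, 56/5, 515/46, 2116/189, 23791/2125, 287608/25689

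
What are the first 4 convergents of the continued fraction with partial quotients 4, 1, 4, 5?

Using the convergent recurrence p_i = a_i*p_{i-1} + p_{i-2}, q_i = a_i*q_{i-1} + q_{i-2} with p_{-2}=0, p_{-1}=1, q_{-2}=1, q_{-1}=0:
  i=0: a_0=4, p_0 = 4*1 + 0 = 4, q_0 = 4*0 + 1 = 1.
  i=1: a_1=1, p_1 = 1*4 + 1 = 5, q_1 = 1*1 + 0 = 1.
  i=2: a_2=4, p_2 = 4*5 + 4 = 24, q_2 = 4*1 + 1 = 5.
  i=3: a_3=5, p_3 = 5*24 + 5 = 125, q_3 = 5*5 + 1 = 26.

4/1, 5/1, 24/5, 125/26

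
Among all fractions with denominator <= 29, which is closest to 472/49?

Expand x = 472/49 as a continued fraction with the Euclidean algorithm:
  472 = 9*49 + 31, so a_0 = 9.
  49 = 1*31 + 18, so a_1 = 1.
  31 = 1*18 + 13, so a_2 = 1.
  18 = 1*13 + 5, so a_3 = 1.
  13 = 2*5 + 3, so a_4 = 2.
  5 = 1*3 + 2, so a_5 = 1.
  3 = 1*2 + 1, so a_6 = 1.
  2 = 2*1 + 0, so a_7 = 2.
so x = [9; 1, 1, 1, 2, 1, 1, 2].
Convergents (p_i = a_i*p_{i-1} + p_{i-2}, q_i = a_i*q_{i-1} + q_{i-2} with p_{-2}=0, p_{-1}=1, q_{-2}=1, q_{-1}=0), until the denominator exceeds 29:
  i=0: a_0=9, p_0 = 9*1 + 0 = 9, q_0 = 9*0 + 1 = 1.
  i=1: a_1=1, p_1 = 1*9 + 1 = 10, q_1 = 1*1 + 0 = 1.
  i=2: a_2=1, p_2 = 1*10 + 9 = 19, q_2 = 1*1 + 1 = 2.
  i=3: a_3=1, p_3 = 1*19 + 10 = 29, q_3 = 1*2 + 1 = 3.
  i=4: a_4=2, p_4 = 2*29 + 19 = 77, q_4 = 2*3 + 2 = 8.
  i=5: a_5=1, p_5 = 1*77 + 29 = 106, q_5 = 1*8 + 3 = 11.
  i=6: a_6=1, p_6 = 1*106 + 77 = 183, q_6 = 1*11 + 8 = 19.
  i=7: a_7=2, p_7 = 2*183 + 106 = 472, q_7 = 2*19 + 11 = 49.
q_7 = 49 > 29, so the last convergent with denominator <= 29 is p_6/q_6 = 183/19.
The closest fraction with denominator <= 29 is either p_6/q_6 or the intermediate fraction (k*p_6 + p_5)/(k*q_6 + q_5) with the largest k >= 1 whose denominator stays <= 29; these approach x as k grows, and every other convergent or intermediate fraction in range is farther away.
Largest k: floor((29 - q_5)/q_6) = floor((29 - 11)/19) = 0.
Since k = 0, no intermediate fraction beyond p_6/q_6 has denominator <= 29, so the convergent 183/19 is the closest (its error is |472*19 - 183*49|/(49*19) = 1/931).

183/19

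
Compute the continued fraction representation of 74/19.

[3; 1, 8, 2]

Run the Euclidean algorithm on 74 and 19; the successive quotients are the partial quotients a_0, a_1, ... (each step inverts the fractional part left over by the previous one):
  74 = 3*19 + 17, so a_0 = 3.
  19 = 1*17 + 2, so a_1 = 1.
  17 = 8*2 + 1, so a_2 = 8.
  2 = 2*1 + 0, so a_3 = 2.
The remainder reaches 0 after 4 divisions, so the expansion has 4 partial quotients, read off in order.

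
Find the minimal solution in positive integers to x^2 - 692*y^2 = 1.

First expand sqrt(692) as a continued fraction. With x_i = (sqrt(692) + m_i)/d_i and (m_0, d_0) = (0, 1): a_0 = floor(sqrt(692)) = 26, since 26^2 = 676 <= 692 < 729 = 27^2.
Iterate m_{i+1} = d_i*a_i - m_i, d_{i+1} = (692 - m_{i+1}^2)/d_i, a_{i+1} = floor((a_0 + m_{i+1})/d_{i+1}):
  m_1 = 1*26 - 0 = 26, d_1 = (692 - 26^2)/1 = 16/1 = 16, a_1 = floor((26 + 26)/16) = 3.
  m_2 = 16*3 - 26 = 22, d_2 = (692 - 22^2)/16 = 208/16 = 13, a_2 = floor((26 + 22)/13) = 3.
  m_3 = 13*3 - 22 = 17, d_3 = (692 - 17^2)/13 = 403/13 = 31, a_3 = floor((26 + 17)/31) = 1.
  m_4 = 31*1 - 17 = 14, d_4 = (692 - 14^2)/31 = 496/31 = 16, a_4 = floor((26 + 14)/16) = 2.
  m_5 = 16*2 - 14 = 18, d_5 = (692 - 18^2)/16 = 368/16 = 23, a_5 = floor((26 + 18)/23) = 1.
  m_6 = 23*1 - 18 = 5, d_6 = (692 - 5^2)/23 = 667/23 = 29, a_6 = floor((26 + 5)/29) = 1.
  m_7 = 29*1 - 5 = 24, d_7 = (692 - 24^2)/29 = 116/29 = 4, a_7 = floor((26 + 24)/4) = 12.
  m_8 = 4*12 - 24 = 24, d_8 = (692 - 24^2)/4 = 116/4 = 29, a_8 = floor((26 + 24)/29) = 1.
  m_9 = 29*1 - 24 = 5, d_9 = (692 - 5^2)/29 = 667/29 = 23, a_9 = floor((26 + 5)/23) = 1.
  m_10 = 23*1 - 5 = 18, d_10 = (692 - 18^2)/23 = 368/23 = 16, a_10 = floor((26 + 18)/16) = 2.
  m_11 = 16*2 - 18 = 14, d_11 = (692 - 14^2)/16 = 496/16 = 31, a_11 = floor((26 + 14)/31) = 1.
  m_12 = 31*1 - 14 = 17, d_12 = (692 - 17^2)/31 = 403/31 = 13, a_12 = floor((26 + 17)/13) = 3.
  m_13 = 13*3 - 17 = 22, d_13 = (692 - 22^2)/13 = 208/13 = 16, a_13 = floor((26 + 22)/16) = 3.
  m_14 = 16*3 - 22 = 26, d_14 = (692 - 26^2)/16 = 16/16 = 1, a_14 = floor((26 + 26)/1) = 52.
  m_15 = 1*52 - 26 = 26, d_15 = (692 - 26^2)/1 = 16/1 = 16: (m_15, d_15) = (m_1, d_1) = (26, 16), so from here the quotients repeat a_1, ..., a_14; the period length is 14.
So sqrt(692) = [26; (3, 3, 1, 2, 1, 1, 12, 1, 1, 2, 1, 3, 3, 52)] with period length k = 14.
k is even, so the fundamental solution of x^2 - 692y^2 = 1 is (p_{k-1}, q_{k-1}) = (p_13, q_13); compute convergents through index 13.
Convergents (p_i = a_i*p_{i-1} + p_{i-2}, q_i = a_i*q_{i-1} + q_{i-2} with p_{-2}=0, p_{-1}=1, q_{-2}=1, q_{-1}=0):
  i=0: a_0=26, p_0 = 26*1 + 0 = 26, q_0 = 26*0 + 1 = 1.
  i=1: a_1=3, p_1 = 3*26 + 1 = 79, q_1 = 3*1 + 0 = 3.
  i=2: a_2=3, p_2 = 3*79 + 26 = 263, q_2 = 3*3 + 1 = 10.
  i=3: a_3=1, p_3 = 1*263 + 79 = 342, q_3 = 1*10 + 3 = 13.
  i=4: a_4=2, p_4 = 2*342 + 263 = 947, q_4 = 2*13 + 10 = 36.
  i=5: a_5=1, p_5 = 1*947 + 342 = 1289, q_5 = 1*36 + 13 = 49.
  i=6: a_6=1, p_6 = 1*1289 + 947 = 2236, q_6 = 1*49 + 36 = 85.
  i=7: a_7=12, p_7 = 12*2236 + 1289 = 28121, q_7 = 12*85 + 49 = 1069.
  i=8: a_8=1, p_8 = 1*28121 + 2236 = 30357, q_8 = 1*1069 + 85 = 1154.
  i=9: a_9=1, p_9 = 1*30357 + 28121 = 58478, q_9 = 1*1154 + 1069 = 2223.
  i=10: a_10=2, p_10 = 2*58478 + 30357 = 147313, q_10 = 2*2223 + 1154 = 5600.
  i=11: a_11=1, p_11 = 1*147313 + 58478 = 205791, q_11 = 1*5600 + 2223 = 7823.
  i=12: a_12=3, p_12 = 3*205791 + 147313 = 764686, q_12 = 3*7823 + 5600 = 29069.
  i=13: a_13=3, p_13 = 3*764686 + 205791 = 2499849, q_13 = 3*29069 + 7823 = 95030.
Check: 2499849^2 - 692*95030^2 = 6249245022801 - 6249245022800 = 1, so (x, y) = (2499849, 95030) solves the equation, and by the theorem it is the least positive solution.

(x, y) = (2499849, 95030)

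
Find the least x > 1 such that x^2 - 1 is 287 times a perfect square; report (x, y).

(x, y) = (288, 17)

First expand sqrt(287) as a continued fraction. With x_i = (sqrt(287) + m_i)/d_i and (m_0, d_0) = (0, 1): a_0 = floor(sqrt(287)) = 16, since 16^2 = 256 <= 287 < 289 = 17^2.
Iterate m_{i+1} = d_i*a_i - m_i, d_{i+1} = (287 - m_{i+1}^2)/d_i, a_{i+1} = floor((a_0 + m_{i+1})/d_{i+1}):
  m_1 = 1*16 - 0 = 16, d_1 = (287 - 16^2)/1 = 31/1 = 31, a_1 = floor((16 + 16)/31) = 1.
  m_2 = 31*1 - 16 = 15, d_2 = (287 - 15^2)/31 = 62/31 = 2, a_2 = floor((16 + 15)/2) = 15.
  m_3 = 2*15 - 15 = 15, d_3 = (287 - 15^2)/2 = 62/2 = 31, a_3 = floor((16 + 15)/31) = 1.
  m_4 = 31*1 - 15 = 16, d_4 = (287 - 16^2)/31 = 31/31 = 1, a_4 = floor((16 + 16)/1) = 32.
  m_5 = 1*32 - 16 = 16, d_5 = (287 - 16^2)/1 = 31/1 = 31: (m_5, d_5) = (m_1, d_1) = (16, 31), so from here the quotients repeat a_1, ..., a_4; the period length is 4.
So sqrt(287) = [16; (1, 15, 1, 32)] with period length k = 4.
k is even, so the fundamental solution of x^2 - 287y^2 = 1 is (p_{k-1}, q_{k-1}) = (p_3, q_3); compute convergents through index 3.
Convergents (p_i = a_i*p_{i-1} + p_{i-2}, q_i = a_i*q_{i-1} + q_{i-2} with p_{-2}=0, p_{-1}=1, q_{-2}=1, q_{-1}=0):
  i=0: a_0=16, p_0 = 16*1 + 0 = 16, q_0 = 16*0 + 1 = 1.
  i=1: a_1=1, p_1 = 1*16 + 1 = 17, q_1 = 1*1 + 0 = 1.
  i=2: a_2=15, p_2 = 15*17 + 16 = 271, q_2 = 15*1 + 1 = 16.
  i=3: a_3=1, p_3 = 1*271 + 17 = 288, q_3 = 1*16 + 1 = 17.
Check: 288^2 - 287*17^2 = 82944 - 82943 = 1, so (x, y) = (288, 17) solves the equation, and by the theorem it is the least positive solution.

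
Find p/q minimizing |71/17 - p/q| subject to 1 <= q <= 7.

25/6

Expand x = 71/17 as a continued fraction with the Euclidean algorithm:
  71 = 4*17 + 3, so a_0 = 4.
  17 = 5*3 + 2, so a_1 = 5.
  3 = 1*2 + 1, so a_2 = 1.
  2 = 2*1 + 0, so a_3 = 2.
so x = [4; 5, 1, 2].
Convergents (p_i = a_i*p_{i-1} + p_{i-2}, q_i = a_i*q_{i-1} + q_{i-2} with p_{-2}=0, p_{-1}=1, q_{-2}=1, q_{-1}=0), until the denominator exceeds 7:
  i=0: a_0=4, p_0 = 4*1 + 0 = 4, q_0 = 4*0 + 1 = 1.
  i=1: a_1=5, p_1 = 5*4 + 1 = 21, q_1 = 5*1 + 0 = 5.
  i=2: a_2=1, p_2 = 1*21 + 4 = 25, q_2 = 1*5 + 1 = 6.
  i=3: a_3=2, p_3 = 2*25 + 21 = 71, q_3 = 2*6 + 5 = 17.
q_3 = 17 > 7, so the last convergent with denominator <= 7 is p_2/q_2 = 25/6.
The closest fraction with denominator <= 7 is either p_2/q_2 or the intermediate fraction (k*p_2 + p_1)/(k*q_2 + q_1) with the largest k >= 1 whose denominator stays <= 7; these approach x as k grows, and every other convergent or intermediate fraction in range is farther away.
Largest k: floor((7 - q_1)/q_2) = floor((7 - 5)/6) = 0.
Since k = 0, no intermediate fraction beyond p_2/q_2 has denominator <= 7, so the convergent 25/6 is the closest (its error is |71*6 - 25*17|/(17*6) = 1/102).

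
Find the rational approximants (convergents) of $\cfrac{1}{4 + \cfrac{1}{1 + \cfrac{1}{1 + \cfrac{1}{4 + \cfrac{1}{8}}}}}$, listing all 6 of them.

Using the convergent recurrence p_i = a_i*p_{i-1} + p_{i-2}, q_i = a_i*q_{i-1} + q_{i-2} with p_{-2}=0, p_{-1}=1, q_{-2}=1, q_{-1}=0:
  i=0: a_0=0, p_0 = 0*1 + 0 = 0, q_0 = 0*0 + 1 = 1.
  i=1: a_1=4, p_1 = 4*0 + 1 = 1, q_1 = 4*1 + 0 = 4.
  i=2: a_2=1, p_2 = 1*1 + 0 = 1, q_2 = 1*4 + 1 = 5.
  i=3: a_3=1, p_3 = 1*1 + 1 = 2, q_3 = 1*5 + 4 = 9.
  i=4: a_4=4, p_4 = 4*2 + 1 = 9, q_4 = 4*9 + 5 = 41.
  i=5: a_5=8, p_5 = 8*9 + 2 = 74, q_5 = 8*41 + 9 = 337.

0/1, 1/4, 1/5, 2/9, 9/41, 74/337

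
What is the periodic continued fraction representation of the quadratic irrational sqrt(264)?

Write x_i = (sqrt(264) + m_i)/d_i with (m_0, d_0) = (0, 1). a_0 = floor(sqrt(264)) = 16, since 16^2 = 256 <= 264 < 289 = 17^2.
Iterate m_{i+1} = d_i*a_i - m_i, d_{i+1} = (264 - m_{i+1}^2)/d_i, a_{i+1} = floor((a_0 + m_{i+1})/d_{i+1}):
  m_1 = 1*16 - 0 = 16, d_1 = (264 - 16^2)/1 = 8/1 = 8, a_1 = floor((16 + 16)/8) = 4.
  m_2 = 8*4 - 16 = 16, d_2 = (264 - 16^2)/8 = 8/8 = 1, a_2 = floor((16 + 16)/1) = 32.
  m_3 = 1*32 - 16 = 16, d_3 = (264 - 16^2)/1 = 8/1 = 8: (m_3, d_3) = (m_1, d_1) = (16, 8), so from here the quotients repeat a_1, a_2; the period length is 2.
Hence the expansion of sqrt(264) is a_0 = 16 followed by the repeating block 4, 32 (period 2).

[16; (4, 32)]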